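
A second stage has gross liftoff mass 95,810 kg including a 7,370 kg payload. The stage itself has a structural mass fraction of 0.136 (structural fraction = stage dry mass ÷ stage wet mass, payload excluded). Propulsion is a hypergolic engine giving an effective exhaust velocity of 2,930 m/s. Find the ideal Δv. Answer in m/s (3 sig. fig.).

Δv ≈ 4680 m/s

Stage wet mass = m₀ − payload = 95,810 − 7,370 = 88,440 kg.
Stage dry mass = ε × stage wet mass = 0.136 × 88,440 = 12,027.8 kg.
Burnout mass m_f = stage dry + payload = 12,027.8 + 7,370 = 19,397.8 kg.
Δv = v_e · ln(95,810/19,397.8) = 2930.0 × ln(4.939) = 2930.0 × 1.5972 ≈ 4680 m/s.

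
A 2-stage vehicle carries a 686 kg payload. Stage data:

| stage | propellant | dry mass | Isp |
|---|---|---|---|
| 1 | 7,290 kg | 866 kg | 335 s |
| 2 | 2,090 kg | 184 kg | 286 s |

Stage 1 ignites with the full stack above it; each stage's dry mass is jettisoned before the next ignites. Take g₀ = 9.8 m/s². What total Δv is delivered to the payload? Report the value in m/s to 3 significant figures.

Ignition mass of stage 1 = 7,290+866 + 2,090+184 + 686 = 11,116 kg.
Stage 1: m₀ = 11,116 kg, m_f = 11,116 − 7,290 = 3,826 kg; Δv = 335×9.8×ln(2.905) = 3283.0×1.0666 ≈ 3502 m/s.
Stage 2: m₀ = 2,960 kg, m_f = 2,960 − 2,090 = 870 kg; Δv = 286×9.8×ln(3.402) = 2802.8×1.2245 ≈ 3432 m/s.
Total Δv = 3502 + 3432 = 6934 m/s.

Δv ≈ 6930 m/s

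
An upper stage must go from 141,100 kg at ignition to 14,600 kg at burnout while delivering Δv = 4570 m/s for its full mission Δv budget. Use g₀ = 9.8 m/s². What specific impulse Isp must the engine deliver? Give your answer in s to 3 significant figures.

ln(m₀/m_f) = ln(141100/14600) = ln(9.664) = 2.2684.
Using Δv = v_e ln(m₀/m_f): v_e = Δv / ln(m₀/m_f) = 4570 / 2.2684 = 2014.6 m/s.
Isp = v_e / g₀ = 2014.6 / 9.8 = 205.6 s.

Isp ≈ 206 s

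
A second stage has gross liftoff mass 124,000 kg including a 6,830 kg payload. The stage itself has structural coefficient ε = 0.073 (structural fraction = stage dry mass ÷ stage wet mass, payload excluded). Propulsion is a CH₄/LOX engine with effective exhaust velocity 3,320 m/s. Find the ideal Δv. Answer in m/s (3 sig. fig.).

Stage wet mass = m₀ − payload = 124,000 − 6,830 = 117,170 kg.
Stage dry mass = ε × stage wet mass = 0.073 × 117,170 = 8,553.41 kg.
Burnout mass m_f = stage dry + payload = 8,553.41 + 6,830 = 15,383.41 kg.
Δv = v_e · ln(124,000/15,383.41) = 3320.0 × ln(8.061) = 3320.0 × 2.0870 ≈ 6929 m/s.

Δv ≈ 6930 m/s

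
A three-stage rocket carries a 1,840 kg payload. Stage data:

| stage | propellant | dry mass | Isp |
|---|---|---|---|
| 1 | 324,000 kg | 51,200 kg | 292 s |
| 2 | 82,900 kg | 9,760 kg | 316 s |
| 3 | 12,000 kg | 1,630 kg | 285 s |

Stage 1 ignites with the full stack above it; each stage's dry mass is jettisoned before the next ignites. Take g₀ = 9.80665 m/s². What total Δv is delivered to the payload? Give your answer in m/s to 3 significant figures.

Δv ≈ 11900 m/s

Ignition mass of stage 1 = 324,000+51,200 + 82,900+9,760 + 12,000+1,630 + 1,840 = 483,330 kg.
Stage 1: m₀ = 483,330 kg, m_f = 483,330 − 324,000 = 159,330 kg; Δv = 292×9.80665×ln(3.034) = 2863.5×1.1097 ≈ 3178 m/s.
Stage 2: m₀ = 108,130 kg, m_f = 108,130 − 82,900 = 25,230 kg; Δv = 316×9.80665×ln(4.286) = 3098.9×1.4553 ≈ 4510 m/s.
Stage 3: m₀ = 15,470 kg, m_f = 15,470 − 12,000 = 3,470 kg; Δv = 285×9.80665×ln(4.458) = 2794.9×1.4947 ≈ 4178 m/s.
Total Δv = 3178 + 4510 + 4178 = 11866 m/s.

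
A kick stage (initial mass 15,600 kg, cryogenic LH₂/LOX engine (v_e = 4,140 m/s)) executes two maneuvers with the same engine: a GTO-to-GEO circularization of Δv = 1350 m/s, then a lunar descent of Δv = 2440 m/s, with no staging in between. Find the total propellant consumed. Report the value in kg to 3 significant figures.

total propellant consumed ≈ 9350 kg

After the first burn: m = 15600 × exp(−1350/4140.0) = 15600 × 0.72174 = 11,259.1 kg.
After the second burn: m = 11,259.1 × exp(−2440/4140.0) = 11,259.1 × 0.55468 = 6,245.2 kg.
Total propellant = m₀ − m_final = 15600 − 6,245.2 = 9,354.8 kg.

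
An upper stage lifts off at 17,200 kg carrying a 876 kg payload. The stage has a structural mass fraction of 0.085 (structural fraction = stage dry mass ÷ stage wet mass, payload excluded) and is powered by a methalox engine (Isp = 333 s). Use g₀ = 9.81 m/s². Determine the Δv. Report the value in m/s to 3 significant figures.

Δv ≈ 6620 m/s

Stage wet mass = m₀ − payload = 17,200 − 876 = 16,324 kg.
Stage dry mass = ε × stage wet mass = 0.085 × 16,324 = 1,387.54 kg.
Burnout mass m_f = stage dry + payload = 1,387.54 + 876 = 2,263.54 kg.
v_e = Isp · g₀ = 333 × 9.81 = 3266.7 m/s.
Rocket equation: Δv = v_e · ln(17,200/2,263.54) = 3266.7 × ln(7.599) = 3266.7 × 2.0280 ≈ 6625 m/s.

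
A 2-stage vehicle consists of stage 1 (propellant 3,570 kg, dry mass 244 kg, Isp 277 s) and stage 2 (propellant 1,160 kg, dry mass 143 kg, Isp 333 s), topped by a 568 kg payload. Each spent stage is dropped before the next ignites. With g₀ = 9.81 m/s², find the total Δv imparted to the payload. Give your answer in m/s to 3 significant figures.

Δv ≈ 5850 m/s

Ignition mass of stage 1 = 3,570+244 + 1,160+143 + 568 = 5,685 kg.
Stage 1: m₀ = 5,685 kg, m_f = 5,685 − 3,570 = 2,115 kg; Δv = 277×9.81×ln(2.688) = 2717.4×0.9888 ≈ 2687 m/s.
Stage 2: m₀ = 1,871 kg, m_f = 1,871 − 1,160 = 711 kg; Δv = 333×9.81×ln(2.632) = 3266.7×0.9676 ≈ 3161 m/s.
Total Δv = 2687 + 3161 = 5848 m/s.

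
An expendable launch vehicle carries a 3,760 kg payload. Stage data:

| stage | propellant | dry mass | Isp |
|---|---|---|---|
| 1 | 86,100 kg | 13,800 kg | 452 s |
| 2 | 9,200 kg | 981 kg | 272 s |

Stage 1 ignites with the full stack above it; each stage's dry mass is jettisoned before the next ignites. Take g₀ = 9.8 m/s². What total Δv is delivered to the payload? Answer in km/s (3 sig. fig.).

Ignition mass of stage 1 = 86,100+13,800 + 9,200+981 + 3,760 = 113,841 kg.
Stage 1: m₀ = 113,841 kg, m_f = 113,841 − 86,100 = 27,741 kg; Δv = 452×9.8×ln(4.104) = 4429.6×1.4119 ≈ 6254 m/s.
Stage 2: m₀ = 13,941 kg, m_f = 13,941 − 9,200 = 4,741 kg; Δv = 272×9.8×ln(2.941) = 2665.6×1.0786 ≈ 2875 m/s.
Total Δv = 6254 + 2875 = 9129 m/s.

Δv ≈ 9.13 km/s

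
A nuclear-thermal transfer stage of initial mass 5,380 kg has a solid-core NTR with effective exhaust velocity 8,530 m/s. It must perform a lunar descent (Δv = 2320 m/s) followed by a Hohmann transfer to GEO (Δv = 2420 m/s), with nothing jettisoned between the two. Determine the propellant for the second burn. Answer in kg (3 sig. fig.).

After the first burn: m = 5380 × exp(−2320/8530.0) = 5380 × 0.76187 = 4,098.86 kg.
After the second burn: m = 4,098.86 × exp(−2420/8530.0) = 4,098.86 × 0.75299 = 3,086.4 kg.
Second-burn propellant = 4,098.86 − 3,086.4 = 1,012.46 kg.

propellant for the second burn ≈ 1010 kg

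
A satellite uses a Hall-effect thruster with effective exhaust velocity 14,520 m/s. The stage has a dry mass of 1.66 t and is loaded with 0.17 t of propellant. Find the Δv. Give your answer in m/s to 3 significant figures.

Δv ≈ 1420 m/s

m₀ = m_dry + m_prop = 1.66 + 0.17 = 1.83 t.
From the ideal rocket equation, Δv = v_e · ln(m₀/m_f) = 14520.0 × ln(1.102) = 14520.0 × 0.0975 ≈ 1415.7 m/s.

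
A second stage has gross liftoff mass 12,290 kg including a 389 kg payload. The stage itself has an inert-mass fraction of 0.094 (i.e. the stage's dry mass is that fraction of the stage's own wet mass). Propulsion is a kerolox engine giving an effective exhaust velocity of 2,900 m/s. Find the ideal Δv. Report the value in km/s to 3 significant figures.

Δv ≈ 6.08 km/s

Stage wet mass = m₀ − payload = 12,290 − 389 = 11,901 kg.
Stage dry mass = ε × stage wet mass = 0.094 × 11,901 = 1,118.69 kg.
Burnout mass m_f = stage dry + payload = 1,118.69 + 389 = 1,507.69 kg.
From the ideal rocket equation, Δv = v_e · ln(12,290/1,507.69) = 2900.0 × ln(8.152) = 2900.0 × 2.0982 ≈ 6085 m/s.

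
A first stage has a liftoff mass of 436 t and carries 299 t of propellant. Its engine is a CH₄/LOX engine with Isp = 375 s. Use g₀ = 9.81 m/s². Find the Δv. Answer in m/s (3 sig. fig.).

Δv ≈ 4260 m/s

v_e = Isp · g₀ = 375 × 9.81 = 3678.8 m/s.
m_f = m₀ − m_prop = 436 − 299 = 137 t.
By the Tsiolkovsky rocket equation, Δv = v_e · ln(m₀/m_f) = 3678.8 × ln(3.182) = 3678.8 × 1.1577 ≈ 4258.7 m/s.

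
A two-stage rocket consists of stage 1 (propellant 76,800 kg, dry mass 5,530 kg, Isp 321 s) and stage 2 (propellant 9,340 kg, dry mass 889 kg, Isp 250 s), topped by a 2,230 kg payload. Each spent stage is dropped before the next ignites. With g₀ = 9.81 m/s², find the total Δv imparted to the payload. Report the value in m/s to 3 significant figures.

Ignition mass of stage 1 = 76,800+5,530 + 9,340+889 + 2,230 = 94,789 kg.
Stage 1: m₀ = 94,789 kg, m_f = 94,789 − 76,800 = 17,989 kg; Δv = 321×9.81×ln(5.269) = 3149.0×1.6619 ≈ 5233 m/s.
Stage 2: m₀ = 12,459 kg, m_f = 12,459 − 9,340 = 3,119 kg; Δv = 250×9.81×ln(3.995) = 2452.5×1.3849 ≈ 3397 m/s.
Total Δv = 5233 + 3397 = 8630 m/s.

Δv ≈ 8630 m/s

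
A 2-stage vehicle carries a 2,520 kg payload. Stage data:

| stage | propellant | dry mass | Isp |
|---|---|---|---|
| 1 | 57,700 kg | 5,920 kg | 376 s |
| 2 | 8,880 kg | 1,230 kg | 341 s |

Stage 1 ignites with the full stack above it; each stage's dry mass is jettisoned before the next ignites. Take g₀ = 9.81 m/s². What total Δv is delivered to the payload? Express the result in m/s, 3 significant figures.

Ignition mass of stage 1 = 57,700+5,920 + 8,880+1,230 + 2,520 = 76,250 kg.
Stage 1: m₀ = 76,250 kg, m_f = 76,250 − 57,700 = 18,550 kg; Δv = 376×9.81×ln(4.111) = 3688.6×1.4135 ≈ 5214 m/s.
Stage 2: m₀ = 12,630 kg, m_f = 12,630 − 8,880 = 3,750 kg; Δv = 341×9.81×ln(3.368) = 3345.2×1.2143 ≈ 4062 m/s.
Total Δv = 5214 + 4062 = 9276 m/s.

Δv ≈ 9280 m/s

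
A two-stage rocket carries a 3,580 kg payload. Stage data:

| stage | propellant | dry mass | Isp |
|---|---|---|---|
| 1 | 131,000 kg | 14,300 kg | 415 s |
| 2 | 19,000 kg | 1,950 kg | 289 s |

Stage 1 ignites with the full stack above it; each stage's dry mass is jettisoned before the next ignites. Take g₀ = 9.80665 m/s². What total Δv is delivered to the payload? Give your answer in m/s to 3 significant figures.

Ignition mass of stage 1 = 131,000+14,300 + 19,000+1,950 + 3,580 = 169,830 kg.
Stage 1: m₀ = 169,830 kg, m_f = 169,830 − 131,000 = 38,830 kg; Δv = 415×9.80665×ln(4.374) = 4069.8×1.4756 ≈ 6005 m/s.
Stage 2: m₀ = 24,530 kg, m_f = 24,530 − 19,000 = 5,530 kg; Δv = 289×9.80665×ln(4.436) = 2834.1×1.4897 ≈ 4222 m/s.
Total Δv = 6005 + 4222 = 10227 m/s.

Δv ≈ 10200 m/s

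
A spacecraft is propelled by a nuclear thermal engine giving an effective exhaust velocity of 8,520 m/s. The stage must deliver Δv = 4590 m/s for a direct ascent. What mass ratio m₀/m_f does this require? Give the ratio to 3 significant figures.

Rocket equation: m₀/m_f = exp(Δv / v_e) = exp(4590 / 8520.0) = exp(0.5387) = 1.7138.

mass ratio ≈ 1.71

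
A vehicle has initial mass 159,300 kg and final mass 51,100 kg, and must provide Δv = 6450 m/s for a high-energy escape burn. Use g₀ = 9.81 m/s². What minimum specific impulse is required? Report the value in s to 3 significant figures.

ln(m₀/m_f) = ln(159300/51100) = ln(3.117) = 1.1370.
By the Tsiolkovsky rocket equation, v_e = Δv / ln(m₀/m_f) = 6450 / 1.1370 = 5672.8 m/s.
Isp = v_e / g₀ = 5672.8 / 9.81 = 578.3 s.

Isp ≈ 578 s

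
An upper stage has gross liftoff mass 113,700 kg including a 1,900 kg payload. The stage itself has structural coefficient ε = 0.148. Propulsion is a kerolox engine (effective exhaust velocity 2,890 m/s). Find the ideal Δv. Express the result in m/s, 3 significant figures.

Stage wet mass = m₀ − payload = 113,700 − 1,900 = 111,800 kg.
Stage dry mass = ε × stage wet mass = 0.148 × 111,800 = 16,546.4 kg.
Burnout mass m_f = stage dry + payload = 16,546.4 + 1,900 = 18,446.4 kg.
By the Tsiolkovsky rocket equation, Δv = v_e · ln(113,700/18,446.4) = 2890.0 × ln(6.164) = 2890.0 × 1.8187 ≈ 5256 m/s.

Δv ≈ 5260 m/s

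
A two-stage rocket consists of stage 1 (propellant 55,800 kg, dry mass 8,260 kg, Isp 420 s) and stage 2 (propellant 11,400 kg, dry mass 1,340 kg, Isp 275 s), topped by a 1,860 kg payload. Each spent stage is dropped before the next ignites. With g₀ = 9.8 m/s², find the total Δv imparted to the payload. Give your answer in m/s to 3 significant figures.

Ignition mass of stage 1 = 55,800+8,260 + 11,400+1,340 + 1,860 = 78,660 kg.
Stage 1: m₀ = 78,660 kg, m_f = 78,660 − 55,800 = 22,860 kg; Δv = 420×9.8×ln(3.441) = 4116.0×1.2357 ≈ 5086 m/s.
Stage 2: m₀ = 14,600 kg, m_f = 14,600 − 11,400 = 3,200 kg; Δv = 275×9.8×ln(4.562) = 2695.0×1.5179 ≈ 4091 m/s.
Total Δv = 5086 + 4091 = 9177 m/s.

Δv ≈ 9180 m/s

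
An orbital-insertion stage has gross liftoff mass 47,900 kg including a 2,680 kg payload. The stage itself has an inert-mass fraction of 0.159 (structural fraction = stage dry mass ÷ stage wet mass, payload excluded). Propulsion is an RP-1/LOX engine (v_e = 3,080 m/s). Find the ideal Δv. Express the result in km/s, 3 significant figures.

Stage wet mass = m₀ − payload = 47,900 − 2,680 = 45,220 kg.
Stage dry mass = ε × stage wet mass = 0.159 × 45,220 = 7,189.98 kg.
Burnout mass m_f = stage dry + payload = 7,189.98 + 2,680 = 9,869.98 kg.
Rocket equation: Δv = v_e · ln(47,900/9,869.98) = 3080.0 × ln(4.853) = 3080.0 × 1.5796 ≈ 4865 m/s.

Δv ≈ 4.87 km/s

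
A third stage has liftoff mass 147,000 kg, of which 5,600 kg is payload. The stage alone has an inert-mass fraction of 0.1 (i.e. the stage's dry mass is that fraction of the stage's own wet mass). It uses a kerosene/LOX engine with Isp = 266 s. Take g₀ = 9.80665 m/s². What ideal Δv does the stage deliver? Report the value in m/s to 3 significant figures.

Stage wet mass = m₀ − payload = 147,000 − 5,600 = 141,400 kg.
Stage dry mass = ε × stage wet mass = 0.1 × 141,400 = 14,140 kg.
Burnout mass m_f = stage dry + payload = 14,140 + 5,600 = 19,740 kg.
v_e = Isp · g₀ = 266 × 9.80665 = 2608.6 m/s.
Δv = v_e · ln(147,000/19,740) = 2608.6 × ln(7.447) = 2608.6 × 2.0078 ≈ 5237 m/s.

Δv ≈ 5240 m/s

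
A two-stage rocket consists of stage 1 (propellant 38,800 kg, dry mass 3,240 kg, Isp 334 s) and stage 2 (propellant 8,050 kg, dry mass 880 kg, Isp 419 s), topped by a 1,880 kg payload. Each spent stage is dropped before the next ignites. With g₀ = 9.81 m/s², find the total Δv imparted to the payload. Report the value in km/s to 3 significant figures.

Ignition mass of stage 1 = 38,800+3,240 + 8,050+880 + 1,880 = 52,850 kg.
Stage 1: m₀ = 52,850 kg, m_f = 52,850 − 38,800 = 14,050 kg; Δv = 334×9.81×ln(3.762) = 3276.5×1.3248 ≈ 4341 m/s.
Stage 2: m₀ = 10,810 kg, m_f = 10,810 − 8,050 = 2,760 kg; Δv = 419×9.81×ln(3.917) = 4110.4×1.3652 ≈ 5612 m/s.
Total Δv = 4341 + 5612 = 9953 m/s.

Δv ≈ 9.95 km/s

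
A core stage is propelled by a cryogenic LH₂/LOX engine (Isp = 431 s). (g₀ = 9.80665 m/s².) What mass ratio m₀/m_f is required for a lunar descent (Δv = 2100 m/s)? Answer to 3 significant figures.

mass ratio ≈ 1.64

v_e = Isp · g₀ = 431 × 9.80665 = 4226.7 m/s.
From the ideal rocket equation, m₀/m_f = exp(Δv / v_e) = exp(2100 / 4226.7) = exp(0.4968) = 1.6435.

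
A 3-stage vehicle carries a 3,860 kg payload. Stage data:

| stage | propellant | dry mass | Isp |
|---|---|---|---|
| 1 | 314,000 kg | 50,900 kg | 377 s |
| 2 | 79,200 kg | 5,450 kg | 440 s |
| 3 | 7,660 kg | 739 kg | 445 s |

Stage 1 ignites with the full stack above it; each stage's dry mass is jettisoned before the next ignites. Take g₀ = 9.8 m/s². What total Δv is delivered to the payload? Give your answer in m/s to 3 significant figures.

Ignition mass of stage 1 = 314,000+50,900 + 79,200+5,450 + 7,660+739 + 3,860 = 461,809 kg.
Stage 1: m₀ = 461,809 kg, m_f = 461,809 − 314,000 = 147,809 kg; Δv = 377×9.8×ln(3.124) = 3694.6×1.1392 ≈ 4209 m/s.
Stage 2: m₀ = 96,909 kg, m_f = 96,909 − 79,200 = 17,709 kg; Δv = 440×9.8×ln(5.472) = 4312.0×1.6997 ≈ 7329 m/s.
Stage 3: m₀ = 12,259 kg, m_f = 12,259 − 7,660 = 4,599 kg; Δv = 445×9.8×ln(2.666) = 4361.0×0.9804 ≈ 4276 m/s.
Total Δv = 4209 + 7329 + 4276 = 15814 m/s.

Δv ≈ 15800 m/s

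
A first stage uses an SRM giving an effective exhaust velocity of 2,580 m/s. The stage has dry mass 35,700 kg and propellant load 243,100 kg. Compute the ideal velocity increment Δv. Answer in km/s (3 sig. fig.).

Δv ≈ 5.30 km/s

m₀ = m_dry + m_prop = 35,700 + 243,100 = 278,800 kg.
Δv = v_e · ln(m₀/m_f) = 2580.0 × ln(7.81) = 2580.0 × 2.0553 ≈ 5302.8 m/s.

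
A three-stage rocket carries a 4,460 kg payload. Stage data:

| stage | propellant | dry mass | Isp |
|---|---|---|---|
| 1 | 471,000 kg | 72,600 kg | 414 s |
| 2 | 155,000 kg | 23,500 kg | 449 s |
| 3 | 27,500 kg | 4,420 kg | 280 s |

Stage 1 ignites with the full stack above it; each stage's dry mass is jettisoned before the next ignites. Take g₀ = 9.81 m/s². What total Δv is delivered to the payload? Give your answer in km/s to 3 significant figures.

Δv ≈ 13.4 km/s

Ignition mass of stage 1 = 471,000+72,600 + 155,000+23,500 + 27,500+4,420 + 4,460 = 758,480 kg.
Stage 1: m₀ = 758,480 kg, m_f = 758,480 − 471,000 = 287,480 kg; Δv = 414×9.81×ln(2.638) = 4061.3×0.9702 ≈ 3940 m/s.
Stage 2: m₀ = 214,880 kg, m_f = 214,880 − 155,000 = 59,880 kg; Δv = 449×9.81×ln(3.589) = 4404.7×1.2777 ≈ 5628 m/s.
Stage 3: m₀ = 36,380 kg, m_f = 36,380 − 27,500 = 8,880 kg; Δv = 280×9.81×ln(4.097) = 2746.8×1.4102 ≈ 3874 m/s.
Total Δv = 3940 + 5628 + 3874 = 13442 m/s.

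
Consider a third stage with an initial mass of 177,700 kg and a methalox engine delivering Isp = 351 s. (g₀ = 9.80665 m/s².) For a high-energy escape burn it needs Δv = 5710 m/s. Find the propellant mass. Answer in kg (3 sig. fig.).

v_e = Isp · g₀ = 351 × 9.80665 = 3442.1 m/s.
Rocket equation: m₀/m_f = exp(Δv / v_e) = exp(5710 / 3442.1) = exp(1.6589) = 5.2533.
m_f = 177,700 / 5.2533 = 33,826.4 kg, so propellant = m₀ − m_f = 177,700 − 33,826.4 = 143,873.6 kg.

propellant mass ≈ 144000 kg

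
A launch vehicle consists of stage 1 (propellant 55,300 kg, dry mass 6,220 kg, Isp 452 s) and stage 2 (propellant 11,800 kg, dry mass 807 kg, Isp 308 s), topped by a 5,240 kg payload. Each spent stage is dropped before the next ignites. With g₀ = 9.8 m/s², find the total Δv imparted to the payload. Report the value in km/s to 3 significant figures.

Δv ≈ 8.55 km/s

Ignition mass of stage 1 = 55,300+6,220 + 11,800+807 + 5,240 = 79,367 kg.
Stage 1: m₀ = 79,367 kg, m_f = 79,367 − 55,300 = 24,067 kg; Δv = 452×9.8×ln(3.298) = 4429.6×1.1932 ≈ 5286 m/s.
Stage 2: m₀ = 17,847 kg, m_f = 17,847 − 11,800 = 6,047 kg; Δv = 308×9.8×ln(2.951) = 3018.4×1.0823 ≈ 3267 m/s.
Total Δv = 5286 + 3267 = 8553 m/s.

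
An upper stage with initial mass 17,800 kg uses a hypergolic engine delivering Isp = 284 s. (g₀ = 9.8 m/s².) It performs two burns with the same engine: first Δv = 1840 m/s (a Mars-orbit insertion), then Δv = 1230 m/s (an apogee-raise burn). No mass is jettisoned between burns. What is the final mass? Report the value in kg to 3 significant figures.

final mass ≈ 5910 kg

v_e = Isp · g₀ = 284 × 9.8 = 2783.2 m/s.
After the first burn: m = 17800 × exp(−1840/2783.2) = 17800 × 0.51628 = 9,189.78 kg.
After the second burn: m = 9,189.78 × exp(−1230/2783.2) = 9,189.78 × 0.64279 = 5,907.1 kg.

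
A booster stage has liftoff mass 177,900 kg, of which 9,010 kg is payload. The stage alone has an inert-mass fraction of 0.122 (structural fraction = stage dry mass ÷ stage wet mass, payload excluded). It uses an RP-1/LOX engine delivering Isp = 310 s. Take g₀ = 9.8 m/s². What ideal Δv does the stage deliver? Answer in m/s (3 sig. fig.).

Stage wet mass = m₀ − payload = 177,900 − 9,010 = 168,890 kg.
Stage dry mass = ε × stage wet mass = 0.122 × 168,890 = 20,604.6 kg.
Burnout mass m_f = stage dry + payload = 20,604.6 + 9,010 = 29,614.6 kg.
v_e = Isp · g₀ = 310 × 9.8 = 3038.0 m/s.
Δv = v_e · ln(177,900/29,614.6) = 3038.0 × ln(6.007) = 3038.0 × 1.7930 ≈ 5447 m/s.

Δv ≈ 5450 m/s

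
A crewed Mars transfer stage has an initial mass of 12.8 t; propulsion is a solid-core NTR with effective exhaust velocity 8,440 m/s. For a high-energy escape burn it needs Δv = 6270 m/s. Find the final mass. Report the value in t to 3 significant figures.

final mass ≈ 6.09 t

From the ideal rocket equation, m₀/m_f = exp(Δv / v_e) = exp(6270 / 8440.0) = exp(0.7429) = 2.1020.
m_f = m₀ / 2.1020 = 12.8 / 2.1020 = 6.08944 t.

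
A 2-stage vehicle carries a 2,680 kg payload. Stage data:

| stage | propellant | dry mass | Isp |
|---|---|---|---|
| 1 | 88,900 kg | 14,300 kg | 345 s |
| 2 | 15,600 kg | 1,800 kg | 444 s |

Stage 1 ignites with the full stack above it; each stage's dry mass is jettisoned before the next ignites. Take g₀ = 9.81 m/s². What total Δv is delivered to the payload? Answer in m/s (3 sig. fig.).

Ignition mass of stage 1 = 88,900+14,300 + 15,600+1,800 + 2,680 = 123,280 kg.
Stage 1: m₀ = 123,280 kg, m_f = 123,280 − 88,900 = 34,380 kg; Δv = 345×9.81×ln(3.586) = 3384.5×1.2770 ≈ 4322 m/s.
Stage 2: m₀ = 20,080 kg, m_f = 20,080 − 15,600 = 4,480 kg; Δv = 444×9.81×ln(4.482) = 4355.6×1.5001 ≈ 6534 m/s.
Total Δv = 4322 + 6534 = 10856 m/s.

Δv ≈ 10900 m/s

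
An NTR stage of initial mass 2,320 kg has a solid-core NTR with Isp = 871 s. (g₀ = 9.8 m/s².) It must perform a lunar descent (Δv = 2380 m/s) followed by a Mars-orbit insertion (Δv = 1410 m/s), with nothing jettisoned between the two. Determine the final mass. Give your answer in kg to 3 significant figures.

v_e = Isp · g₀ = 871 × 9.8 = 8535.8 m/s.
After the first burn: m = 2320 × exp(−2380/8535.8) = 2320 × 0.75667 = 1,755.47 kg.
After the second burn: m = 1,755.47 × exp(−1410/8535.8) = 1,755.47 × 0.84774 = 1,488.18 kg.

final mass ≈ 1490 kg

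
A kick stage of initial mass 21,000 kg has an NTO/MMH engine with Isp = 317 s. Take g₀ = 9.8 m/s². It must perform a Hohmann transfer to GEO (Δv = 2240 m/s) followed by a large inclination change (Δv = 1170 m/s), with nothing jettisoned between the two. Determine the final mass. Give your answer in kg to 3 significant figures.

final mass ≈ 7010 kg

v_e = Isp · g₀ = 317 × 9.8 = 3106.6 m/s.
After the first burn: m = 21000 × exp(−2240/3106.6) = 21000 × 0.48624 = 10,211 kg.
After the second burn: m = 10,211 × exp(−1170/3106.6) = 10,211 × 0.68618 = 7,006.58 kg.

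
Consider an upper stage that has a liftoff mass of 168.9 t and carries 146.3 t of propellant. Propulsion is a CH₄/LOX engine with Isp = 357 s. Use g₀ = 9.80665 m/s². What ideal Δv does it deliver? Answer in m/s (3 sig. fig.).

Δv ≈ 7040 m/s

v_e = Isp · g₀ = 357 × 9.80665 = 3501.0 m/s.
m_f = m₀ − m_prop = 168.9 − 146.3 = 22.6 t.
Using Δv = v_e ln(m₀/m_f): Δv = v_e · ln(m₀/m_f) = 3501.0 × ln(7.473) = 3501.0 × 2.0114 ≈ 7041.7 m/s.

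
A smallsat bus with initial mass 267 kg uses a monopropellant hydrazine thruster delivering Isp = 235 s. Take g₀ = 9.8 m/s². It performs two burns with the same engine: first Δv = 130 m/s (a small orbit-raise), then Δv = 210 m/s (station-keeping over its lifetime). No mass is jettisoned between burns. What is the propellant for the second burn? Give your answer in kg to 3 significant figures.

v_e = Isp · g₀ = 235 × 9.8 = 2303.0 m/s.
After the first burn: m = 267 × exp(−130/2303.0) = 267 × 0.94512 = 252.347 kg.
After the second burn: m = 252.347 × exp(−210/2303.0) = 252.347 × 0.91285 = 230.355 kg.
Second-burn propellant = 252.347 − 230.355 = 21.992 kg.

propellant for the second burn ≈ 22.0 kg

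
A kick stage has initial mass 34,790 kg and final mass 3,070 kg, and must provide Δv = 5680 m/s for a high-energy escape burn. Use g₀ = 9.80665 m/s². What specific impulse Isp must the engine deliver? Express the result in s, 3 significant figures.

Isp ≈ 239 s

ln(m₀/m_f) = ln(34790/3070) = ln(11.33) = 2.4277.
Using Δv = v_e ln(m₀/m_f): v_e = Δv / ln(m₀/m_f) = 5680 / 2.4277 = 2339.7 m/s.
Isp = v_e / g₀ = 2339.7 / 9.80665 = 238.6 s.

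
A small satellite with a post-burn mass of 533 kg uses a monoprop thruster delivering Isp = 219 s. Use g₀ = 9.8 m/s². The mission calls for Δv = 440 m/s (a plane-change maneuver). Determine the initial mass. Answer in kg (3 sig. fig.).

v_e = Isp · g₀ = 219 × 9.8 = 2146.2 m/s.
Using Δv = v_e ln(m₀/m_f): m₀/m_f = exp(Δv / v_e) = exp(440 / 2146.2) = exp(0.2050) = 1.2275.
m₀ = m_f × 1.2275 = 533 × 1.2275 = 654.258 kg.

initial mass ≈ 654 kg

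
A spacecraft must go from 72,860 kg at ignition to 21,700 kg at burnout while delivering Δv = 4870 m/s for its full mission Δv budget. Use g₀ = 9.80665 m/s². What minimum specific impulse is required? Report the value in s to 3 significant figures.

ln(m₀/m_f) = ln(72860/21700) = ln(3.358) = 1.2112.
By the Tsiolkovsky rocket equation, v_e = Δv / ln(m₀/m_f) = 4870 / 1.2112 = 4020.7 m/s.
Isp = v_e / g₀ = 4020.7 / 9.80665 = 410.0 s.

Isp ≈ 410 s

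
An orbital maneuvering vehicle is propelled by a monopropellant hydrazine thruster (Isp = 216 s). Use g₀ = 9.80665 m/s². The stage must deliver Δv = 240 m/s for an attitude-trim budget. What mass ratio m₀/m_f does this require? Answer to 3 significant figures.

v_e = Isp · g₀ = 216 × 9.80665 = 2118.2 m/s.
Using Δv = v_e ln(m₀/m_f): m₀/m_f = exp(Δv / v_e) = exp(240 / 2118.2) = exp(0.1133) = 1.1200.

mass ratio ≈ 1.12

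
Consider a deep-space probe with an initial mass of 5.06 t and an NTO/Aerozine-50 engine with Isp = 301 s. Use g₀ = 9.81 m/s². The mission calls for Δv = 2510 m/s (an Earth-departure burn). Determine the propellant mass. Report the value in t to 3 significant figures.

v_e = Isp · g₀ = 301 × 9.81 = 2952.8 m/s.
Rocket equation: m₀/m_f = exp(Δv / v_e) = exp(2510 / 2952.8) = exp(0.8500) = 2.3397.
m_f = 5.06 / 2.3397 = 2.16267 t, so propellant = m₀ − m_f = 5.06 − 2.16267 = 2.89733 t.

propellant mass ≈ 2.90 t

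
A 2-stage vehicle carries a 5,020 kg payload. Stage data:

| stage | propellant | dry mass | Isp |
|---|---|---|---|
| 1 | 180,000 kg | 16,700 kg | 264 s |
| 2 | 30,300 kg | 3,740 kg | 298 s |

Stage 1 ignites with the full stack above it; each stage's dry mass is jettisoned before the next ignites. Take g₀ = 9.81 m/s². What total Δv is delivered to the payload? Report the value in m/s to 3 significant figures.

Δv ≈ 8100 m/s

Ignition mass of stage 1 = 180,000+16,700 + 30,300+3,740 + 5,020 = 235,760 kg.
Stage 1: m₀ = 235,760 kg, m_f = 235,760 − 180,000 = 55,760 kg; Δv = 264×9.81×ln(4.228) = 2589.8×1.4418 ≈ 3734 m/s.
Stage 2: m₀ = 39,060 kg, m_f = 39,060 − 30,300 = 8,760 kg; Δv = 298×9.81×ln(4.459) = 2923.4×1.4949 ≈ 4370 m/s.
Total Δv = 3734 + 4370 = 8104 m/s.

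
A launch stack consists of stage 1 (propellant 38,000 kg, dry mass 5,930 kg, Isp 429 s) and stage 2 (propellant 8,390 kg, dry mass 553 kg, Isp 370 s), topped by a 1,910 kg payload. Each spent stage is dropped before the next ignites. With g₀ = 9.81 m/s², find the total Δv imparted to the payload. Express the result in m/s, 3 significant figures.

Ignition mass of stage 1 = 38,000+5,930 + 8,390+553 + 1,910 = 54,783 kg.
Stage 1: m₀ = 54,783 kg, m_f = 54,783 − 38,000 = 16,783 kg; Δv = 429×9.81×ln(3.264) = 4208.5×1.1830 ≈ 4979 m/s.
Stage 2: m₀ = 10,853 kg, m_f = 10,853 − 8,390 = 2,463 kg; Δv = 370×9.81×ln(4.406) = 3629.7×1.4831 ≈ 5383 m/s.
Total Δv = 4979 + 5383 = 10362 m/s.

Δv ≈ 10400 m/s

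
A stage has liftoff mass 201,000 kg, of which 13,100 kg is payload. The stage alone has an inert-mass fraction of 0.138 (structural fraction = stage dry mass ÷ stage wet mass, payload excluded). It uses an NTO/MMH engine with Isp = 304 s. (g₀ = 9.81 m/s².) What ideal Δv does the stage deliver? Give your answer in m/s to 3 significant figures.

Δv ≈ 4890 m/s

Stage wet mass = m₀ − payload = 201,000 − 13,100 = 187,900 kg.
Stage dry mass = ε × stage wet mass = 0.138 × 187,900 = 25,930.2 kg.
Burnout mass m_f = stage dry + payload = 25,930.2 + 13,100 = 39,030.2 kg.
v_e = Isp · g₀ = 304 × 9.81 = 2982.2 m/s.
By the Tsiolkovsky rocket equation, Δv = v_e · ln(201,000/39,030.2) = 2982.2 × ln(5.15) = 2982.2 × 1.6390 ≈ 4888 m/s.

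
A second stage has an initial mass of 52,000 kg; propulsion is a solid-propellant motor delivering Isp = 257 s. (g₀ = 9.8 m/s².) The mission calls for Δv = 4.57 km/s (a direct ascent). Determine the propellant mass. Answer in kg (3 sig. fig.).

v_e = Isp · g₀ = 257 × 9.8 = 2518.6 m/s.
m₀/m_f = exp(Δv / v_e) = exp(4570 / 2518.6) = exp(1.8145) = 6.1380.
m_f = 52,000 / 6.1380 = 8,471.81 kg, so propellant = m₀ − m_f = 52,000 − 8,471.81 = 43,528.19 kg.

propellant mass ≈ 43500 kg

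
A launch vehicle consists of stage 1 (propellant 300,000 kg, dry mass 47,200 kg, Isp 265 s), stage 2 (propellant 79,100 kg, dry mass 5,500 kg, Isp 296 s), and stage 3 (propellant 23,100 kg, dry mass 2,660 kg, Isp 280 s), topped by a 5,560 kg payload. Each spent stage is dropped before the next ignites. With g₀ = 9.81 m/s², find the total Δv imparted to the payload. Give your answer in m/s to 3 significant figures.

Ignition mass of stage 1 = 300,000+47,200 + 79,100+5,500 + 23,100+2,660 + 5,560 = 463,120 kg.
Stage 1: m₀ = 463,120 kg, m_f = 463,120 − 300,000 = 163,120 kg; Δv = 265×9.81×ln(2.839) = 2599.7×1.0435 ≈ 2713 m/s.
Stage 2: m₀ = 115,920 kg, m_f = 115,920 − 79,100 = 36,820 kg; Δv = 296×9.81×ln(3.148) = 2903.8×1.1469 ≈ 3330 m/s.
Stage 3: m₀ = 31,320 kg, m_f = 31,320 − 23,100 = 8,220 kg; Δv = 280×9.81×ln(3.81) = 2746.8×1.3377 ≈ 3674 m/s.
Total Δv = 2713 + 3330 + 3674 = 9717 m/s.

Δv ≈ 9720 m/s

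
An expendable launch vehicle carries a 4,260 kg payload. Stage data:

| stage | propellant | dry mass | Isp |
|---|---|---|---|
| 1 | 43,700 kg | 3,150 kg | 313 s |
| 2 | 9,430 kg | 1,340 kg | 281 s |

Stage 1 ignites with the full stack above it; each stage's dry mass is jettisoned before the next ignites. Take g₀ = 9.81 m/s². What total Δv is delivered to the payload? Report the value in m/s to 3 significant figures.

Ignition mass of stage 1 = 43,700+3,150 + 9,430+1,340 + 4,260 = 61,880 kg.
Stage 1: m₀ = 61,880 kg, m_f = 61,880 − 43,700 = 18,180 kg; Δv = 313×9.81×ln(3.404) = 3070.5×1.2249 ≈ 3761 m/s.
Stage 2: m₀ = 15,030 kg, m_f = 15,030 − 9,430 = 5,600 kg; Δv = 281×9.81×ln(2.684) = 2756.6×0.9873 ≈ 2722 m/s.
Total Δv = 3761 + 2722 = 6483 m/s.

Δv ≈ 6480 m/s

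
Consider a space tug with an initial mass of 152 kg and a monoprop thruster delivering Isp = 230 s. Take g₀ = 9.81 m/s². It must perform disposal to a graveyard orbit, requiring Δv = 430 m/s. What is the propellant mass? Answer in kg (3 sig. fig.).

propellant mass ≈ 26.4 kg

v_e = Isp · g₀ = 230 × 9.81 = 2256.3 m/s.
From the ideal rocket equation, m₀/m_f = exp(Δv / v_e) = exp(430 / 2256.3) = exp(0.1906) = 1.2099.
m_f = 152 / 1.2099 = 125.63 kg, so propellant = m₀ − m_f = 152 − 125.63 = 26.37 kg.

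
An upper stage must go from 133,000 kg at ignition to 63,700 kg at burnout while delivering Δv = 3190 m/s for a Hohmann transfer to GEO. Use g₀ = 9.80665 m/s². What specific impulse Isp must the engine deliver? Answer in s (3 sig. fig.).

Isp ≈ 442 s

ln(m₀/m_f) = ln(133000/63700) = ln(2.088) = 0.7362.
From the ideal rocket equation, v_e = Δv / ln(m₀/m_f) = 3190 / 0.7362 = 4333.3 m/s.
Isp = v_e / g₀ = 4333.3 / 9.80665 = 441.9 s.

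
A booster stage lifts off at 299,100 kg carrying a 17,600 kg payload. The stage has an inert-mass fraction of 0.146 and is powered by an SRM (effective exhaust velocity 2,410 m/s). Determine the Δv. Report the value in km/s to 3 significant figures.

Δv ≈ 3.92 km/s

Stage wet mass = m₀ − payload = 299,100 − 17,600 = 281,500 kg.
Stage dry mass = ε × stage wet mass = 0.146 × 281,500 = 41,099 kg.
Burnout mass m_f = stage dry + payload = 41,099 + 17,600 = 58,699 kg.
By the Tsiolkovsky rocket equation, Δv = v_e · ln(299,100/58,699) = 2410.0 × ln(5.095) = 2410.0 × 1.6284 ≈ 3924 m/s.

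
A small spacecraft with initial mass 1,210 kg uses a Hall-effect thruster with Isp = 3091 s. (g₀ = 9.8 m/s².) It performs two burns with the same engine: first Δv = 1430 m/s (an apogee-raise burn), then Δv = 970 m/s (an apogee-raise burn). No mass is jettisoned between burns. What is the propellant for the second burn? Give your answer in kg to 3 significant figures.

propellant for the second burn ≈ 36.4 kg

v_e = Isp · g₀ = 3091 × 9.8 = 30291.8 m/s.
After the first burn: m = 1210 × exp(−1430/30291.8) = 1210 × 0.95389 = 1,154.21 kg.
After the second burn: m = 1,154.21 × exp(−970/30291.8) = 1,154.21 × 0.96849 = 1,117.84 kg.
Second-burn propellant = 1,154.21 − 1,117.84 = 36.37 kg.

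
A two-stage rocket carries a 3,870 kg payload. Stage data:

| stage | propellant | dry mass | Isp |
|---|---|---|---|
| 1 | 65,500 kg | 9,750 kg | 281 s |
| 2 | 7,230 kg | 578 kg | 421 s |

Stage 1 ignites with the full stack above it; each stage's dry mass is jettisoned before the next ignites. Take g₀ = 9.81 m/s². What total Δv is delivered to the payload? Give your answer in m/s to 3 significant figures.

Ignition mass of stage 1 = 65,500+9,750 + 7,230+578 + 3,870 = 86,928 kg.
Stage 1: m₀ = 86,928 kg, m_f = 86,928 − 65,500 = 21,428 kg; Δv = 281×9.81×ln(4.057) = 2756.6×1.4004 ≈ 3860 m/s.
Stage 2: m₀ = 11,678 kg, m_f = 11,678 − 7,230 = 4,448 kg; Δv = 421×9.81×ln(2.625) = 4130.0×0.9653 ≈ 3987 m/s.
Total Δv = 3860 + 3987 = 7847 m/s.

Δv ≈ 7850 m/s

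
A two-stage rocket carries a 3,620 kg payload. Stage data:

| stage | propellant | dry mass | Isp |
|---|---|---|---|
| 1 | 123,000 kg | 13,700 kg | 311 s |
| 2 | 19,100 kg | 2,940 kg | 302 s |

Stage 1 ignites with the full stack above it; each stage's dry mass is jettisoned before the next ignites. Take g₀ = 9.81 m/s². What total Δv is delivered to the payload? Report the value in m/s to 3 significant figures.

Δv ≈ 8360 m/s

Ignition mass of stage 1 = 123,000+13,700 + 19,100+2,940 + 3,620 = 162,360 kg.
Stage 1: m₀ = 162,360 kg, m_f = 162,360 − 123,000 = 39,360 kg; Δv = 311×9.81×ln(4.125) = 3050.9×1.4171 ≈ 4323 m/s.
Stage 2: m₀ = 25,660 kg, m_f = 25,660 − 19,100 = 6,560 kg; Δv = 302×9.81×ln(3.912) = 2962.6×1.3639 ≈ 4041 m/s.
Total Δv = 4323 + 4041 = 8364 m/s.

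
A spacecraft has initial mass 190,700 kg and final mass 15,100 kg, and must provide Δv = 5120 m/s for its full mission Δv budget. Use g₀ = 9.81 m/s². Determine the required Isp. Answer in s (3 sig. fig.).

Isp ≈ 206 s

ln(m₀/m_f) = ln(190700/15100) = ln(12.63) = 2.5360.
Using Δv = v_e ln(m₀/m_f): v_e = Δv / ln(m₀/m_f) = 5120 / 2.5360 = 2018.9 m/s.
Isp = v_e / g₀ = 2018.9 / 9.81 = 205.8 s.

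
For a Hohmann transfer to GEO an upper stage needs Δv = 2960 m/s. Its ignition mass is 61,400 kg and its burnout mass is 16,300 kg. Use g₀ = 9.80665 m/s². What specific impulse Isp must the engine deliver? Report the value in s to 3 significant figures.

ln(m₀/m_f) = ln(61400/16300) = ln(3.767) = 1.3262.
Using Δv = v_e ln(m₀/m_f): v_e = Δv / ln(m₀/m_f) = 2960 / 1.3262 = 2231.9 m/s.
Isp = v_e / g₀ = 2231.9 / 9.80665 = 227.6 s.

Isp ≈ 228 s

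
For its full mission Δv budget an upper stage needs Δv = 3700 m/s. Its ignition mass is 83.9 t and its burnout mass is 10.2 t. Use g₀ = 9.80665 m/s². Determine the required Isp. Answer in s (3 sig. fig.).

ln(m₀/m_f) = ln(83900/10200) = ln(8.225) = 2.1072.
By the Tsiolkovsky rocket equation, v_e = Δv / ln(m₀/m_f) = 3700 / 2.1072 = 1755.9 m/s.
Isp = v_e / g₀ = 1755.9 / 9.80665 = 179.0 s.

Isp ≈ 179 s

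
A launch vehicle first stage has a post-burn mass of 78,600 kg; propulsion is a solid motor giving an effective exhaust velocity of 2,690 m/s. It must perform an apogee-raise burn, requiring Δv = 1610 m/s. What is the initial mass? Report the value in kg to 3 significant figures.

By the Tsiolkovsky rocket equation, m₀/m_f = exp(Δv / v_e) = exp(1610 / 2690.0) = exp(0.5985) = 1.8194.
m₀ = m_f × 1.8194 = 78,600 × 1.8194 = 143,005 kg.

initial mass ≈ 143000 kg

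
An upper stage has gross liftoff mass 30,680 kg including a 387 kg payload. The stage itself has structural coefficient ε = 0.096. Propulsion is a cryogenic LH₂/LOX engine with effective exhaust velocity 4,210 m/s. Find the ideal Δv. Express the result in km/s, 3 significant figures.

Δv ≈ 9.39 km/s

Stage wet mass = m₀ − payload = 30,680 − 387 = 30,293 kg.
Stage dry mass = ε × stage wet mass = 0.096 × 30,293 = 2,908.13 kg.
Burnout mass m_f = stage dry + payload = 2,908.13 + 387 = 3,295.13 kg.
Δv = v_e · ln(30,680/3,295.13) = 4210.0 × ln(9.311) = 4210.0 × 2.2312 ≈ 9393 m/s.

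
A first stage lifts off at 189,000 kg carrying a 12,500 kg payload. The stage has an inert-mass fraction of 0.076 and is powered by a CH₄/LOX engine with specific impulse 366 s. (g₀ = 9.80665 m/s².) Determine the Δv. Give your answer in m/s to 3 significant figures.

Δv ≈ 7130 m/s

Stage wet mass = m₀ − payload = 189,000 − 12,500 = 176,500 kg.
Stage dry mass = ε × stage wet mass = 0.076 × 176,500 = 13,414 kg.
Burnout mass m_f = stage dry + payload = 13,414 + 12,500 = 25,914 kg.
v_e = Isp · g₀ = 366 × 9.80665 = 3589.2 m/s.
Δv = v_e · ln(189,000/25,914) = 3589.2 × ln(7.293) = 3589.2 × 1.9870 ≈ 7132 m/s.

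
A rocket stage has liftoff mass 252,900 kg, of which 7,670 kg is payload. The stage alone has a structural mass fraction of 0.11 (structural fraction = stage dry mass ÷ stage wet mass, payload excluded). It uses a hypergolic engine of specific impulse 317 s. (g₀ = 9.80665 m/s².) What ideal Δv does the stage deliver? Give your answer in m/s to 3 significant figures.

Δv ≈ 6180 m/s

Stage wet mass = m₀ − payload = 252,900 − 7,670 = 245,230 kg.
Stage dry mass = ε × stage wet mass = 0.11 × 245,230 = 26,975.3 kg.
Burnout mass m_f = stage dry + payload = 26,975.3 + 7,670 = 34,645.3 kg.
v_e = Isp · g₀ = 317 × 9.80665 = 3108.7 m/s.
Δv = v_e · ln(252,900/34,645.3) = 3108.7 × ln(7.3) = 3108.7 × 1.9878 ≈ 6180 m/s.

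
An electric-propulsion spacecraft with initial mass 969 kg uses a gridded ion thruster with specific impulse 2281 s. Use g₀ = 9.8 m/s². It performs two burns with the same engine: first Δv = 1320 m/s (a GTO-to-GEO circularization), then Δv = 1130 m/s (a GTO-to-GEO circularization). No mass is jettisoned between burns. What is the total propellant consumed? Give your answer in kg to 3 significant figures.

total propellant consumed ≈ 101 kg

v_e = Isp · g₀ = 2281 × 9.8 = 22353.8 m/s.
After the first burn: m = 969 × exp(−1320/22353.8) = 969 × 0.94266 = 913.438 kg.
After the second burn: m = 913.438 × exp(−1130/22353.8) = 913.438 × 0.95071 = 868.415 kg.
Total propellant = m₀ − m_final = 969 − 868.415 = 100.585 kg.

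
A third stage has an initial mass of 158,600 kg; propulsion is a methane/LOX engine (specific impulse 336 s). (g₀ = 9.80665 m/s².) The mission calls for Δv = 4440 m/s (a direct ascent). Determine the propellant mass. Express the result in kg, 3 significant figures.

v_e = Isp · g₀ = 336 × 9.80665 = 3295.0 m/s.
Rocket equation: m₀/m_f = exp(Δv / v_e) = exp(4440 / 3295.0) = exp(1.3475) = 3.8477.
m_f = 158,600 / 3.8477 = 41,219.4 kg, so propellant = m₀ − m_f = 158,600 − 41,219.4 = 117,380.6 kg.

propellant mass ≈ 117000 kg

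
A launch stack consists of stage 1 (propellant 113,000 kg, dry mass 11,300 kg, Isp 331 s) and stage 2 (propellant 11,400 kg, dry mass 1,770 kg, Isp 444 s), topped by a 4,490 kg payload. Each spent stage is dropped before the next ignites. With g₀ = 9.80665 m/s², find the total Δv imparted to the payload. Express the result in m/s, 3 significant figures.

Δv ≈ 9680 m/s

Ignition mass of stage 1 = 113,000+11,300 + 11,400+1,770 + 4,490 = 141,960 kg.
Stage 1: m₀ = 141,960 kg, m_f = 141,960 − 113,000 = 28,960 kg; Δv = 331×9.80665×ln(4.902) = 3246.0×1.5896 ≈ 5160 m/s.
Stage 2: m₀ = 17,660 kg, m_f = 17,660 − 11,400 = 6,260 kg; Δv = 444×9.80665×ln(2.821) = 4354.2×1.0371 ≈ 4516 m/s.
Total Δv = 5160 + 4516 = 9676 m/s.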